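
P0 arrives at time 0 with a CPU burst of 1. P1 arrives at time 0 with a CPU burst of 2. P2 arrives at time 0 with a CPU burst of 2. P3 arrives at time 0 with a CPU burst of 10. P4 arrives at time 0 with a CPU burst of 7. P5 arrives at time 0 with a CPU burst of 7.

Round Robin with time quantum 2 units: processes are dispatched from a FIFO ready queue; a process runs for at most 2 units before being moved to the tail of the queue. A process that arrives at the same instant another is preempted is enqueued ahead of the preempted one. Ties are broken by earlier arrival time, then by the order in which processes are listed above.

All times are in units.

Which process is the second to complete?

Schedule: | P0 0-1 | P1 1-3 | P2 3-5 | P3 5-7 | P4 7-9 | P5 9-11 | P3 11-13 | P4 13-15 | P5 15-17 | P3 17-19 | P4 19-21 | P5 21-23 | P3 23-25 | P4 25-26 | P5 26-27 | P3 27-29 |
Completion: P0=1  P1=3  P2=5  P3=29  P4=26  P5=27
Turnaround (C−A): P0=1  P1=3  P2=5  P3=29  P4=26  P5=27
Finish order: P0 → P1 → P2 → P4 → P5 → P3

P1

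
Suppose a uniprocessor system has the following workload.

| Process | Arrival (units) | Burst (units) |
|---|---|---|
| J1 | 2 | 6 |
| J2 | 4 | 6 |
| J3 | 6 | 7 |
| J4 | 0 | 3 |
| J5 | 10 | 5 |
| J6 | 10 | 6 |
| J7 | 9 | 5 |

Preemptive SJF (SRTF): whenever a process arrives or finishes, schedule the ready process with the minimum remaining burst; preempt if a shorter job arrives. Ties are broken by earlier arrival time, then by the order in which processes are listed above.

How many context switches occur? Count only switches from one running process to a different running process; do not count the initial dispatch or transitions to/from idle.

Schedule: | J4 0-3 | J1 3-9 | J7 9-14 | J5 14-19 | J2 19-25 | J6 25-31 | J3 31-38 |
Completion: J1=9  J2=25  J3=38  J4=3  J5=19  J6=31  J7=14
Turnaround (C−A): J1=7  J2=21  J3=32  J4=3  J5=9  J6=21  J7=5

6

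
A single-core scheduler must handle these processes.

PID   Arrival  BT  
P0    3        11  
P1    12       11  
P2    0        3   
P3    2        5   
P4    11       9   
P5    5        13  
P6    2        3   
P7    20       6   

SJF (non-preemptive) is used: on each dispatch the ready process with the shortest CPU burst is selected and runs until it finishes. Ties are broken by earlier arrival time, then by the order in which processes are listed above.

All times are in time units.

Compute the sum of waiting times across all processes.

96

Schedule: | P2 0-3 | P6 3-6 | P3 6-11 | P4 11-20 | P7 20-26 | P0 26-37 | P1 37-48 | P5 48-61 |
Completion: P0=37  P1=48  P2=3  P3=11  P4=20  P5=61  P6=6  P7=26
Turnaround (C−A): P0=34  P1=36  P2=3  P3=9  P4=9  P5=56  P6=4  P7=6
Waiting = turnaround − burst: P0=23, P1=25, P2=0, P3=4, P4=0, P5=43, P6=1, P7=0
Total waiting = 23 + 25 + 0 + 4 + 0 + 43 + 1 + 0 = 96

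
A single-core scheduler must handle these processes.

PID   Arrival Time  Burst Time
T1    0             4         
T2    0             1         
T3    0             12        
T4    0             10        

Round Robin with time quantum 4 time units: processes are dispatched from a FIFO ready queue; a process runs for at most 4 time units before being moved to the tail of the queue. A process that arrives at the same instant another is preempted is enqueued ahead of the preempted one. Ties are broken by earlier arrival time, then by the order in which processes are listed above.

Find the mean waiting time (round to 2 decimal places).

Timeline: | T1 0-4 | T2 4-5 | T3 5-9 | T4 9-13 | T3 13-17 | T4 17-21 | T3 21-25 | T4 25-27 |
Completion: T1=4  T2=5  T3=25  T4=27
Turnaround (C−A): T1=4  T2=5  T3=25  T4=27
Waiting times: T1=0, T2=4, T3=13, T4=17
Average waiting = (0+4+13+17) / 4 = 34/4 = 8.50

8.50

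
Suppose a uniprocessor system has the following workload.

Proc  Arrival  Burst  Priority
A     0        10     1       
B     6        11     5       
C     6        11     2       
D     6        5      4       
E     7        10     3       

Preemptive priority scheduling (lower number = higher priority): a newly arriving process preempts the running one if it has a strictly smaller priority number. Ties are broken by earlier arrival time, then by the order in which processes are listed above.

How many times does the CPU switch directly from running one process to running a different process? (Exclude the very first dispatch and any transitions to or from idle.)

Timeline: | A 0-10 | C 10-21 | E 21-31 | D 31-36 | B 36-47 |
Completion: A=10  B=47  C=21  D=36  E=31

4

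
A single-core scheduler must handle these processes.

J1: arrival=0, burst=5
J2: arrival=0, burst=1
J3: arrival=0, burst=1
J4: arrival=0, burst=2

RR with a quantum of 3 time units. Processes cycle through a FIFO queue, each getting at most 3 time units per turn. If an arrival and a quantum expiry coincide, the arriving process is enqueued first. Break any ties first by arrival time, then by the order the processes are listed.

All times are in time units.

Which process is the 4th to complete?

J1

Timeline: | J1 0-3 | J2 3-4 | J3 4-5 | J4 5-7 | J1 7-9 |
Completion: J1=9  J2=4  J3=5  J4=7
Turnaround (C−A): J1=9  J2=4  J3=5  J4=7
Finish order: J2 → J3 → J4 → J1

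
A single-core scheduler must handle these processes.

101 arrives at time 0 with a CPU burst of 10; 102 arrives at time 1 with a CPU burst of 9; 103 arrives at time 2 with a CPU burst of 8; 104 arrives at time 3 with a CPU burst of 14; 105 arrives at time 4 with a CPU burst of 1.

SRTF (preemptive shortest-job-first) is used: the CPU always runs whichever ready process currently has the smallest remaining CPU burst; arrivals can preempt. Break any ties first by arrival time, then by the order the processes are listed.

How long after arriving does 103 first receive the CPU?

Schedule: | 101 0-4 | 105 4-5 | 101 5-11 | 103 11-19 | 102 19-28 | 104 28-42 |
Completion: 101=11  102=28  103=19  104=42  105=5
Response(103) = first start − arrival = 11 − 2 = 9

9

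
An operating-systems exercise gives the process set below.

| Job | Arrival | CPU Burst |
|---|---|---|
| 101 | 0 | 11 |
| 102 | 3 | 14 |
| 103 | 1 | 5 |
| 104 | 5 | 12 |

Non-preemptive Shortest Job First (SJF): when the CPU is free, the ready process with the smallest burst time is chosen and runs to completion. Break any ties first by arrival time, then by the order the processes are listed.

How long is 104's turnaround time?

23

Gantt: | 101 0-11 | 103 11-16 | 104 16-28 | 102 28-42 |
Completion: 101=11  102=42  103=16  104=28
Turnaround (C−A): 101=11  102=39  103=15  104=23
Turnaround(104) = completion − arrival = 28 − 5 = 23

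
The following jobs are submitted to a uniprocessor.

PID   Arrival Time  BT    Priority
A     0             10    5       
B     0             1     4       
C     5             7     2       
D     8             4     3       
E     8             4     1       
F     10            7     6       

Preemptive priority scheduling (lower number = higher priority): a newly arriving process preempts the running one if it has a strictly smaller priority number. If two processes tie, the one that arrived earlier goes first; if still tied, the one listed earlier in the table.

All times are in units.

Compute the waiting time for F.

Schedule: | B 0-1 | A 1-5 | C 5-8 | E 8-12 | C 12-16 | D 16-20 | A 20-26 | F 26-33 |
Completion: A=26  B=1  C=16  D=20  E=12  F=33
Waiting(F) = turnaround − burst = 23 − 7 = 16

16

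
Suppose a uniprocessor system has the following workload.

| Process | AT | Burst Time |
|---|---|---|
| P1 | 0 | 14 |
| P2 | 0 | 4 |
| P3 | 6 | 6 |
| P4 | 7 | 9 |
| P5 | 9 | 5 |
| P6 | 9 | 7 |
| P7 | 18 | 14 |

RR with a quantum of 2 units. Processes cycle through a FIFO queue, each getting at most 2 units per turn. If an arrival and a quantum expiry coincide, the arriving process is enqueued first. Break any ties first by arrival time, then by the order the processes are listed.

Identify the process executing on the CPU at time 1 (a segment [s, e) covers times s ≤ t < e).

Timeline: | P1 0-2 | P2 2-4 | P1 4-6 | P2 6-8 | P3 8-10 | P1 10-12 | P4 12-14 | P5 14-16 | P6 16-18 | P3 18-20 | P1 20-22 | P4 22-24 | P5 24-26 | P7 26-28 | P6 28-30 | P3 30-32 | P1 32-34 | P4 34-36 | P5 36-37 | P7 37-39 | P6 39-41 | P1 41-43 | P4 43-45 | P7 45-47 | P6 47-48 | P1 48-50 | P4 50-51 | P7 51-59 |
Completion: P1=50  P2=8  P3=32  P4=51  P5=37  P6=48  P7=59
Turnaround (C−A): P1=50  P2=8  P3=26  P4=44  P5=28  P6=39  P7=41

P1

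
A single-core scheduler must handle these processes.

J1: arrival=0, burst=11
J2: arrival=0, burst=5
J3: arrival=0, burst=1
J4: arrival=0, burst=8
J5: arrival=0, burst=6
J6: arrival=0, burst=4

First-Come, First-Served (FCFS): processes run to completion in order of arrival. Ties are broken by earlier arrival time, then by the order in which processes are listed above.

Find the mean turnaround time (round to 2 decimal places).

22.50

Schedule: | J1 0-11 | J2 11-16 | J3 16-17 | J4 17-25 | J5 25-31 | J6 31-35 |
Completion: J1=11  J2=16  J3=17  J4=25  J5=31  J6=35
Turnaround times: J1=11, J2=16, J3=17, J4=25, J5=31, J6=35
Average turnaround = (11+16+17+25+31+35) / 6 = 135/6 = 22.50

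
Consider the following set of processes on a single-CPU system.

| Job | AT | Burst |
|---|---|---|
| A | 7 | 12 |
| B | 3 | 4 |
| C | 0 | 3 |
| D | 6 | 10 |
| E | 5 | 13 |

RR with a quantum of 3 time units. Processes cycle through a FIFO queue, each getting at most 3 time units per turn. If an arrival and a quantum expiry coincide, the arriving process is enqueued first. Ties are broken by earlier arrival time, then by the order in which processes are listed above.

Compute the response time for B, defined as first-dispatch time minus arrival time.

Schedule: | C 0-3 | B 3-6 | E 6-9 | D 9-12 | B 12-13 | A 13-16 | E 16-19 | D 19-22 | A 22-25 | E 25-28 | D 28-31 | A 31-34 | E 34-37 | D 37-38 | A 38-41 | E 41-42 |
Completion: A=41  B=13  C=3  D=38  E=42
Turnaround (C−A): A=34  B=10  C=3  D=32  E=37
Response(B) = first start − arrival = 3 − 3 = 0

0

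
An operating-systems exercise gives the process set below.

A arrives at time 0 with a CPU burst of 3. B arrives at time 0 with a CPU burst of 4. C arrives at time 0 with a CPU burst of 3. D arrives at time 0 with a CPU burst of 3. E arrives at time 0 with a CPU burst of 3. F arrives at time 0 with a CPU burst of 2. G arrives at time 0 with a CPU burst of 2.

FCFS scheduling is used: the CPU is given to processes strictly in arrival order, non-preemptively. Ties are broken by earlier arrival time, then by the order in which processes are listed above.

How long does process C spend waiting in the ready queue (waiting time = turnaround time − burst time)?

7

Schedule: | A 0-3 | B 3-7 | C 7-10 | D 10-13 | E 13-16 | F 16-18 | G 18-20 |
Completion: A=3  B=7  C=10  D=13  E=16  F=18  G=20
Waiting(C) = turnaround − burst = 10 − 3 = 7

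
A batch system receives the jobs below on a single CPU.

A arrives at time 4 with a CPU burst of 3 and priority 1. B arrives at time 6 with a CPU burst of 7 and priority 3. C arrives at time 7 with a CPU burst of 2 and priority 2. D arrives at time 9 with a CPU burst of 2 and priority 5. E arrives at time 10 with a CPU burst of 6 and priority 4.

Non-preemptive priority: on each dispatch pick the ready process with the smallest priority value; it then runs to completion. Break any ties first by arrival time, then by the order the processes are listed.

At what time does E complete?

22

Schedule: | idle 0-4 | A 4-7 | C 7-9 | B 9-16 | E 16-22 | D 22-24 |
Completion: A=7  B=16  C=9  D=24  E=22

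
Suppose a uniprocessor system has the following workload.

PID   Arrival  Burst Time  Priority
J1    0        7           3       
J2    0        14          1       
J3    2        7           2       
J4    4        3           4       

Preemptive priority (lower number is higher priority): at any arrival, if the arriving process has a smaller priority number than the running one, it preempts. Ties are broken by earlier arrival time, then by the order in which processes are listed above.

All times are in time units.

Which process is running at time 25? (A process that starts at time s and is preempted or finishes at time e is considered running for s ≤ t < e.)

Schedule: | J2 0-14 | J3 14-21 | J1 21-28 | J4 28-31 |
Completion: J1=28  J2=14  J3=21  J4=31
Turnaround (C−A): J1=28  J2=14  J3=19  J4=27

J1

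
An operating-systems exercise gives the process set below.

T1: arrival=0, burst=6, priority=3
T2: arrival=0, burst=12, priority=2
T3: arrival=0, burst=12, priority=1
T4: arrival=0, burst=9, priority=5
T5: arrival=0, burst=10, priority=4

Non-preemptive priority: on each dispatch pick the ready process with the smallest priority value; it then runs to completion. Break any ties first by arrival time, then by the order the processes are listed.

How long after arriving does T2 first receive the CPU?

Schedule: | T3 0-12 | T2 12-24 | T1 24-30 | T5 30-40 | T4 40-49 |
Completion: T1=30  T2=24  T3=12  T4=49  T5=40
Response(T2) = first start − arrival = 12 − 0 = 12

12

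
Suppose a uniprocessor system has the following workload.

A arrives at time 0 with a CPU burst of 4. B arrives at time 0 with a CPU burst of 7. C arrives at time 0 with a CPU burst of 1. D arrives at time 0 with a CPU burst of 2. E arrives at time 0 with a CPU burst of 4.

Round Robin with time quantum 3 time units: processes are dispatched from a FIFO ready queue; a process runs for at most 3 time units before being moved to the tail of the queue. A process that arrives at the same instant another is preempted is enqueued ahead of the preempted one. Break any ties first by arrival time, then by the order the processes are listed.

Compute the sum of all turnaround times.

Gantt: | A 0-3 | B 3-6 | C 6-7 | D 7-9 | E 9-12 | A 12-13 | B 13-16 | E 16-17 | B 17-18 |
Completion: A=13  B=18  C=7  D=9  E=17
Turnaround (C−A): A=13  B=18  C=7  D=9  E=17
Turnaround = completion − arrival: A=13, B=18, C=7, D=9, E=17
Total turnaround = 13 + 18 + 7 + 9 + 17 = 64

64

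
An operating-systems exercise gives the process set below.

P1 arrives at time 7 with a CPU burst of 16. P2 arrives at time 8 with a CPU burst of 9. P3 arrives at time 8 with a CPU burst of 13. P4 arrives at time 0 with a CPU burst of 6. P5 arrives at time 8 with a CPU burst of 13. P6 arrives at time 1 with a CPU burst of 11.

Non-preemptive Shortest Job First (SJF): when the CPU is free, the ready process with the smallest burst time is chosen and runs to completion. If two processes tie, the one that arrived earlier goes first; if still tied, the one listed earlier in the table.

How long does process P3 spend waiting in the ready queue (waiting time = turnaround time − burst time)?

Schedule: | P4 0-6 | P6 6-17 | P2 17-26 | P3 26-39 | P5 39-52 | P1 52-68 |
Completion: P1=68  P2=26  P3=39  P4=6  P5=52  P6=17
Turnaround (C−A): P1=61  P2=18  P3=31  P4=6  P5=44  P6=16
Waiting(P3) = turnaround − burst = 31 − 13 = 18

18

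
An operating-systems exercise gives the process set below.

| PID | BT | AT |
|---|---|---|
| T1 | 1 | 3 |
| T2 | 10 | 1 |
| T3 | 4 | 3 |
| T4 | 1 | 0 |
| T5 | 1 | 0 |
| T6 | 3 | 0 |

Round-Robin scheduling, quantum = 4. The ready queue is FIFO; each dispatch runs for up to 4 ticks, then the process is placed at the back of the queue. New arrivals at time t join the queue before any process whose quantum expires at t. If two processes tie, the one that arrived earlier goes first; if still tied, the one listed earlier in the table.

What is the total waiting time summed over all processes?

Gantt: | T4 0-1 | T5 1-2 | T6 2-5 | T2 5-9 | T1 9-10 | T3 10-14 | T2 14-20 |
Completion: T1=10  T2=20  T3=14  T4=1  T5=2  T6=5
Waiting = turnaround − burst: T1=6, T2=9, T3=7, T4=0, T5=1, T6=2
Total waiting = 6 + 9 + 7 + 0 + 1 + 2 = 25

25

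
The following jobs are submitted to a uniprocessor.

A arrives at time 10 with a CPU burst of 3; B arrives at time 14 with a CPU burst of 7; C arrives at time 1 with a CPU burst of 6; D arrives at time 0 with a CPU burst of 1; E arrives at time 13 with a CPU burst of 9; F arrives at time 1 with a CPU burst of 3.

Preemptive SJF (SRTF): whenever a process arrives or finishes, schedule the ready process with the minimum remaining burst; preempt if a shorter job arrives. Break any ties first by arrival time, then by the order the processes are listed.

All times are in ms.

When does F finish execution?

Timeline: | D 0-1 | F 1-4 | C 4-10 | A 10-13 | E 13-14 | B 14-21 | E 21-29 |
Completion: A=13  B=21  C=10  D=1  E=29  F=4
Turnaround (C−A): A=3  B=7  C=9  D=1  E=16  F=3

4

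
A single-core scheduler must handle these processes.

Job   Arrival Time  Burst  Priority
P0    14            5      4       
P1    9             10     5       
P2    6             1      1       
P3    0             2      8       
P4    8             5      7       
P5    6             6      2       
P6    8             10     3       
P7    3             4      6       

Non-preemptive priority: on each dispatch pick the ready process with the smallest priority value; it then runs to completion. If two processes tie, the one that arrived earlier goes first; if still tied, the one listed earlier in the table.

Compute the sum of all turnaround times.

113

Timeline: | P3 0-2 | idle 2-3 | P7 3-7 | P2 7-8 | P5 8-14 | P6 14-24 | P0 24-29 | P1 29-39 | P4 39-44 |
Completion: P0=29  P1=39  P2=8  P3=2  P4=44  P5=14  P6=24  P7=7
Turnaround (C−A): P0=15  P1=30  P2=2  P3=2  P4=36  P5=8  P6=16  P7=4
Turnaround = completion − arrival: P0=15, P1=30, P2=2, P3=2, P4=36, P5=8, P6=16, P7=4
Total turnaround = 15 + 30 + 2 + 2 + 36 + 8 + 16 + 4 = 113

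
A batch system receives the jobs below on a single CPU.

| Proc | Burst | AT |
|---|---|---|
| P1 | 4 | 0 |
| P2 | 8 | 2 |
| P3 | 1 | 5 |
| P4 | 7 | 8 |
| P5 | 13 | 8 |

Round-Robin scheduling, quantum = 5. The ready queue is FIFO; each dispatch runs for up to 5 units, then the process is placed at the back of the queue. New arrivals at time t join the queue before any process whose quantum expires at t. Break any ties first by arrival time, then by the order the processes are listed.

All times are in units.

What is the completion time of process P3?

Schedule: | P1 0-4 | P2 4-9 | P3 9-10 | P4 10-15 | P5 15-20 | P2 20-23 | P4 23-25 | P5 25-33 |
Completion: P1=4  P2=23  P3=10  P4=25  P5=33
Turnaround (C−A): P1=4  P2=21  P3=5  P4=17  P5=25

10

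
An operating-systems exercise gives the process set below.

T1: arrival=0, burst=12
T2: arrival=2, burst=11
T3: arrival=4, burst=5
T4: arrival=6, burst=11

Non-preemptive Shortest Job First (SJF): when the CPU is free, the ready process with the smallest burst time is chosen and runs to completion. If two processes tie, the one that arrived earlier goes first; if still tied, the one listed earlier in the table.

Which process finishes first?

Schedule: | T1 0-12 | T3 12-17 | T2 17-28 | T4 28-39 |
Completion: T1=12  T2=28  T3=17  T4=39
Finish order: T1 → T3 → T2 → T4

T1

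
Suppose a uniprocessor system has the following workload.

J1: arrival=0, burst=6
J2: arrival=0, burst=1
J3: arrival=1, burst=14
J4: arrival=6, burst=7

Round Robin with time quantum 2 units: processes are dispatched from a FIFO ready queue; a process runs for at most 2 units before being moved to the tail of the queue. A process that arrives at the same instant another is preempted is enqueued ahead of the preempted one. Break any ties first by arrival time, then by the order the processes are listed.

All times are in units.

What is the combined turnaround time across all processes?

61

Timeline: | J1 0-2 | J2 2-3 | J3 3-5 | J1 5-7 | J3 7-9 | J4 9-11 | J1 11-13 | J3 13-15 | J4 15-17 | J3 17-19 | J4 19-21 | J3 21-23 | J4 23-24 | J3 24-28 |
Completion: J1=13  J2=3  J3=28  J4=24
Turnaround = completion − arrival: J1=13, J2=3, J3=27, J4=18
Total turnaround = 13 + 3 + 27 + 18 = 61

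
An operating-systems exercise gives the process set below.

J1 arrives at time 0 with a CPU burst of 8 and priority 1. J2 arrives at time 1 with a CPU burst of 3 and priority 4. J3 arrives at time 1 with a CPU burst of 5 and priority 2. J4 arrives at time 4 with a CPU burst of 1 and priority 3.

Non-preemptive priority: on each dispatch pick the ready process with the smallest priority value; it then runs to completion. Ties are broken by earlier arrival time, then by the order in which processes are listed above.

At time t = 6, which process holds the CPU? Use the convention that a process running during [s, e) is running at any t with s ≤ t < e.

Schedule: | J1 0-8 | J3 8-13 | J4 13-14 | J2 14-17 |
Completion: J1=8  J2=17  J3=13  J4=14
Turnaround (C−A): J1=8  J2=16  J3=12  J4=10

J1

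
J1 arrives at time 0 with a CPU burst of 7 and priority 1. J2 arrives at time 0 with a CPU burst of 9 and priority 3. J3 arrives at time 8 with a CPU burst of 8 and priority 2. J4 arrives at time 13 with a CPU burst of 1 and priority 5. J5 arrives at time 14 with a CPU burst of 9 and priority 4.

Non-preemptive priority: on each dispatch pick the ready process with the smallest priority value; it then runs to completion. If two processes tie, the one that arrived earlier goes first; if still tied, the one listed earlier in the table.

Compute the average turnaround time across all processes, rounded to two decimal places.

15.80

Timeline: | J1 0-7 | J2 7-16 | J3 16-24 | J5 24-33 | J4 33-34 |
Completion: J1=7  J2=16  J3=24  J4=34  J5=33
Turnaround times: J1=7, J2=16, J3=16, J4=21, J5=19
Average turnaround = (7+16+16+21+19) / 5 = 79/5 = 15.80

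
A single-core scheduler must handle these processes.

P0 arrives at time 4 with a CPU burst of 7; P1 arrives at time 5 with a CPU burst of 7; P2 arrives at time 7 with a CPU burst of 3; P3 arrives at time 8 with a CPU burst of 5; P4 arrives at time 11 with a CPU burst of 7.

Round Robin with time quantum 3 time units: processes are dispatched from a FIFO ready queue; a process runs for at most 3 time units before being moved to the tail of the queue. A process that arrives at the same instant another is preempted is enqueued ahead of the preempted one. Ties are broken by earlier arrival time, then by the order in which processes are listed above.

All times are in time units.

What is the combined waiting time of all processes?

65

Timeline: | idle 0-4 | P0 4-7 | P1 7-10 | P2 10-13 | P0 13-16 | P3 16-19 | P1 19-22 | P4 22-25 | P0 25-26 | P3 26-28 | P1 28-29 | P4 29-33 |
Completion: P0=26  P1=29  P2=13  P3=28  P4=33
Turnaround (C−A): P0=22  P1=24  P2=6  P3=20  P4=22
Waiting = turnaround − burst: P0=15, P1=17, P2=3, P3=15, P4=15
Total waiting = 15 + 17 + 3 + 15 + 15 = 65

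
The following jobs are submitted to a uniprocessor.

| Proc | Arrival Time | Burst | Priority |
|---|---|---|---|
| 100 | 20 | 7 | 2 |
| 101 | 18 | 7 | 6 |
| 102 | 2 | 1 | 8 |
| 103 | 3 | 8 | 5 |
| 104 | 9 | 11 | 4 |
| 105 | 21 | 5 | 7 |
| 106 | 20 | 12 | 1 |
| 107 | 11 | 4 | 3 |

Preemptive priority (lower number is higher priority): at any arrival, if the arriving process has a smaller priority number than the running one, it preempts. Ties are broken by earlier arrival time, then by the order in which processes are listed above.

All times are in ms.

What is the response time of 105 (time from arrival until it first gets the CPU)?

Timeline: | idle 0-2 | 102 2-3 | 103 3-9 | 104 9-11 | 107 11-15 | 104 15-20 | 106 20-32 | 100 32-39 | 104 39-43 | 103 43-45 | 101 45-52 | 105 52-57 |
Completion: 100=39  101=52  102=3  103=45  104=43  105=57  106=32  107=15
Turnaround (C−A): 100=19  101=34  102=1  103=42  104=34  105=36  106=12  107=4
Response(105) = first start − arrival = 52 − 21 = 31

31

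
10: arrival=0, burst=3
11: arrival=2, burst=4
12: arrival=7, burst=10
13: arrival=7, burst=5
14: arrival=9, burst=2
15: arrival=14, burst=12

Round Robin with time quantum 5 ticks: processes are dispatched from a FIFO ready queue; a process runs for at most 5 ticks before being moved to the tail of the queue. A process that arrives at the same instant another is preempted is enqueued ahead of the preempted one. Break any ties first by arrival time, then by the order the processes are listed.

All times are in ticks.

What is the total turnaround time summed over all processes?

Timeline: | 10 0-3 | 11 3-7 | 12 7-12 | 13 12-17 | 14 17-19 | 12 19-24 | 15 24-36 |
Completion: 10=3  11=7  12=24  13=17  14=19  15=36
Turnaround (C−A): 10=3  11=5  12=17  13=10  14=10  15=22
Turnaround = completion − arrival: 10=3, 11=5, 12=17, 13=10, 14=10, 15=22
Total turnaround = 3 + 5 + 17 + 10 + 10 + 22 = 67

67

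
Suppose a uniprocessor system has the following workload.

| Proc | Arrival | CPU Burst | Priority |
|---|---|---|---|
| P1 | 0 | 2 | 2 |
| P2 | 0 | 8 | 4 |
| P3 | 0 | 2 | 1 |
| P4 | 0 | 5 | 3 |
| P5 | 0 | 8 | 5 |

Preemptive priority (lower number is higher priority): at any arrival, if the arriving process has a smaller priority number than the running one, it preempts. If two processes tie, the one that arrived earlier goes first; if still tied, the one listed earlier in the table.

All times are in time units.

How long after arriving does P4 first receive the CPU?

Schedule: | P3 0-2 | P1 2-4 | P4 4-9 | P2 9-17 | P5 17-25 |
Completion: P1=4  P2=17  P3=2  P4=9  P5=25
Turnaround (C−A): P1=4  P2=17  P3=2  P4=9  P5=25
Response(P4) = first start − arrival = 4 − 0 = 4

4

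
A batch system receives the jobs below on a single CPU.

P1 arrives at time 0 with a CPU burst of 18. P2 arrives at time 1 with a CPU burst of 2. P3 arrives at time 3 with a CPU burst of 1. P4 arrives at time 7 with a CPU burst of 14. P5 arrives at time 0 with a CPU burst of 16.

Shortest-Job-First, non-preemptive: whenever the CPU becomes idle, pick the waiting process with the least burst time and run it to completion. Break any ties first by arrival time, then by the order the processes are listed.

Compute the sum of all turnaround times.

Timeline: | P5 0-16 | P3 16-17 | P2 17-19 | P4 19-33 | P1 33-51 |
Completion: P1=51  P2=19  P3=17  P4=33  P5=16
Turnaround = completion − arrival: P1=51, P2=18, P3=14, P4=26, P5=16
Total turnaround = 51 + 18 + 14 + 26 + 16 = 125

125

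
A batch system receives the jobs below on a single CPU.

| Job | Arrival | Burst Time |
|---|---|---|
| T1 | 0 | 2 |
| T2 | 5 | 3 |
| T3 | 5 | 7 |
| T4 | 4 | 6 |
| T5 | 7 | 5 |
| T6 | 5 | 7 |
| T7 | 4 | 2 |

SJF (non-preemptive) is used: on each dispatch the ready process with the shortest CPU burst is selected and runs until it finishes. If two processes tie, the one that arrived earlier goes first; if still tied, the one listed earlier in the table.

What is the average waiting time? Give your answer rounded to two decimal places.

7.14

Gantt: | T1 0-2 | idle 2-4 | T7 4-6 | T2 6-9 | T5 9-14 | T4 14-20 | T3 20-27 | T6 27-34 |
Completion: T1=2  T2=9  T3=27  T4=20  T5=14  T6=34  T7=6
Turnaround (C−A): T1=2  T2=4  T3=22  T4=16  T5=7  T6=29  T7=2
Waiting times: T1=0, T2=1, T3=15, T4=10, T5=2, T6=22, T7=0
Average waiting = (0+1+15+10+2+22+0) / 7 = 50/7 = 7.14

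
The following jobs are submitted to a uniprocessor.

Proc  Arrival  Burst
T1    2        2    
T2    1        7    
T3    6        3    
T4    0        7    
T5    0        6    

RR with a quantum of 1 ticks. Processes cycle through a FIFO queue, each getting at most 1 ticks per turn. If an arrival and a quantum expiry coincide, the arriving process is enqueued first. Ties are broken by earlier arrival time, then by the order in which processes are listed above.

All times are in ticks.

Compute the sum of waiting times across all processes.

64

Schedule: | T4 0-1 | T5 1-2 | T2 2-3 | T4 3-4 | T1 4-5 | T5 5-6 | T2 6-7 | T4 7-8 | T1 8-9 | T3 9-10 | T5 10-11 | T2 11-12 | T4 12-13 | T3 13-14 | T5 14-15 | T2 15-16 | T4 16-17 | T3 17-18 | T5 18-19 | T2 19-20 | T4 20-21 | T5 21-22 | T2 22-23 | T4 23-24 | T2 24-25 |
Completion: T1=9  T2=25  T3=18  T4=24  T5=22
Turnaround (C−A): T1=7  T2=24  T3=12  T4=24  T5=22
Waiting = turnaround − burst: T1=5, T2=17, T3=9, T4=17, T5=16
Total waiting = 5 + 17 + 9 + 17 + 16 = 64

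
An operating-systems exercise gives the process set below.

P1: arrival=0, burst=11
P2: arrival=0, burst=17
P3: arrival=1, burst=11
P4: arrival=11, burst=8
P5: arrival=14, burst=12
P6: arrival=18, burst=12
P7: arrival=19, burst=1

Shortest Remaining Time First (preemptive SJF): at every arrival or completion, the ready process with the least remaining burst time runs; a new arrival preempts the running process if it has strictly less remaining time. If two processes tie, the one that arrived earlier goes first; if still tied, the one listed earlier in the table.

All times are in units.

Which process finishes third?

P7

Schedule: | P1 0-11 | P4 11-19 | P7 19-20 | P3 20-31 | P5 31-43 | P6 43-55 | P2 55-72 |
Completion: P1=11  P2=72  P3=31  P4=19  P5=43  P6=55  P7=20
Turnaround (C−A): P1=11  P2=72  P3=30  P4=8  P5=29  P6=37  P7=1
Finish order: P1 → P4 → P7 → P3 → P5 → P6 → P2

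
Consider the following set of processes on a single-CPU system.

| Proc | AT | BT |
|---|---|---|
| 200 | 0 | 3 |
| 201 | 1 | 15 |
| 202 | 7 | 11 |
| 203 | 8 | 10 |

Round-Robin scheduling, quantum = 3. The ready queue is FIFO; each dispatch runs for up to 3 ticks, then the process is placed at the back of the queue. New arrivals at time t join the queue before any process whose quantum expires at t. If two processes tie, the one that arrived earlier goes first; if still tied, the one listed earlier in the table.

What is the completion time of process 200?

3

Gantt: | 200 0-3 | 201 3-9 | 202 9-12 | 203 12-15 | 201 15-18 | 202 18-21 | 203 21-24 | 201 24-27 | 202 27-30 | 203 30-33 | 201 33-36 | 202 36-38 | 203 38-39 |
Completion: 200=3  201=36  202=38  203=39
Turnaround (C−A): 200=3  201=35  202=31  203=31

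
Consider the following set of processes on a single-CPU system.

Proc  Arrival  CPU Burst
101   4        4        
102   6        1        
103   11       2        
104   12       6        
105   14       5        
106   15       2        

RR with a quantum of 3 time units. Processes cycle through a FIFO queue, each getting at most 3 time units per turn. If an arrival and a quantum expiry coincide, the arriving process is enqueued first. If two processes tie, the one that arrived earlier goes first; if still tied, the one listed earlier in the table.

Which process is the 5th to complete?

Timeline: | idle 0-4 | 101 4-7 | 102 7-8 | 101 8-9 | idle 9-11 | 103 11-13 | 104 13-16 | 105 16-19 | 106 19-21 | 104 21-24 | 105 24-26 |
Completion: 101=9  102=8  103=13  104=24  105=26  106=21
Finish order: 102 → 101 → 103 → 106 → 104 → 105

104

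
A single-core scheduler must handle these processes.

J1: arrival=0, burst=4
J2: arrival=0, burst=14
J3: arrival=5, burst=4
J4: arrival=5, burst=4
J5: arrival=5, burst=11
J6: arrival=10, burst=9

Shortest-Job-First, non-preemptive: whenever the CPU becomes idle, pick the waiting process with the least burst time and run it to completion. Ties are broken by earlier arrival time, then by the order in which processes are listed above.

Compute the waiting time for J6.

Gantt: | J1 0-4 | J2 4-18 | J3 18-22 | J4 22-26 | J6 26-35 | J5 35-46 |
Completion: J1=4  J2=18  J3=22  J4=26  J5=46  J6=35
Turnaround (C−A): J1=4  J2=18  J3=17  J4=21  J5=41  J6=25
Waiting(J6) = turnaround − burst = 25 − 9 = 16

16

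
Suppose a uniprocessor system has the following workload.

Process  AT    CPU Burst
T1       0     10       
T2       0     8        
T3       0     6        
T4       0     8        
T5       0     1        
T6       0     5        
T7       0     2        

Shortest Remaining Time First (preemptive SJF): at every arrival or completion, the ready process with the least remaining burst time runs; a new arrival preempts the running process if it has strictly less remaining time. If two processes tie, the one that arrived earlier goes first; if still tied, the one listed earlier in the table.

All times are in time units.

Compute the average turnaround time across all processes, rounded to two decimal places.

16.86

Schedule: | T5 0-1 | T7 1-3 | T6 3-8 | T3 8-14 | T2 14-22 | T4 22-30 | T1 30-40 |
Completion: T1=40  T2=22  T3=14  T4=30  T5=1  T6=8  T7=3
Turnaround (C−A): T1=40  T2=22  T3=14  T4=30  T5=1  T6=8  T7=3
Turnaround times: T1=40, T2=22, T3=14, T4=30, T5=1, T6=8, T7=3
Average turnaround = (40+22+14+30+1+8+3) / 7 = 118/7 = 16.86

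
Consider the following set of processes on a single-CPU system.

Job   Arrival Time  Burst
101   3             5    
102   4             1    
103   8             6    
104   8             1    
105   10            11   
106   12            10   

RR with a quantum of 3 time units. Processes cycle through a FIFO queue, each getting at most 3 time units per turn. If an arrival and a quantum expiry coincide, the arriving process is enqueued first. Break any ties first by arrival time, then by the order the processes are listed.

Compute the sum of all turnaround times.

Gantt: | idle 0-3 | 101 3-6 | 102 6-7 | 101 7-9 | 103 9-12 | 104 12-13 | 105 13-16 | 106 16-19 | 103 19-22 | 105 22-25 | 106 25-28 | 105 28-31 | 106 31-34 | 105 34-36 | 106 36-37 |
Completion: 101=9  102=7  103=22  104=13  105=36  106=37
Turnaround (C−A): 101=6  102=3  103=14  104=5  105=26  106=25
Turnaround = completion − arrival: 101=6, 102=3, 103=14, 104=5, 105=26, 106=25
Total turnaround = 6 + 3 + 14 + 5 + 26 + 25 = 79

79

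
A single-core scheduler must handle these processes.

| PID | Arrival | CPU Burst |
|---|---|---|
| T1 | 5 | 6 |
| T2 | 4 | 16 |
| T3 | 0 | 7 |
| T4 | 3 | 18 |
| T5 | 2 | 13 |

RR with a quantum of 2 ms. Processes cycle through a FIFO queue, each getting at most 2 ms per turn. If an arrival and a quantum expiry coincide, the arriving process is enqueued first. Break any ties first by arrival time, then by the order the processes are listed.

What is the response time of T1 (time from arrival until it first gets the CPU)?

Gantt: | T3 0-2 | T5 2-4 | T3 4-6 | T4 6-8 | T2 8-10 | T5 10-12 | T1 12-14 | T3 14-16 | T4 16-18 | T2 18-20 | T5 20-22 | T1 22-24 | T3 24-25 | T4 25-27 | T2 27-29 | T5 29-31 | T1 31-33 | T4 33-35 | T2 35-37 | T5 37-39 | T4 39-41 | T2 41-43 | T5 43-45 | T4 45-47 | T2 47-49 | T5 49-50 | T4 50-52 | T2 52-54 | T4 54-56 | T2 56-58 | T4 58-60 |
Completion: T1=33  T2=58  T3=25  T4=60  T5=50
Turnaround (C−A): T1=28  T2=54  T3=25  T4=57  T5=48
Response(T1) = first start − arrival = 12 − 5 = 7

7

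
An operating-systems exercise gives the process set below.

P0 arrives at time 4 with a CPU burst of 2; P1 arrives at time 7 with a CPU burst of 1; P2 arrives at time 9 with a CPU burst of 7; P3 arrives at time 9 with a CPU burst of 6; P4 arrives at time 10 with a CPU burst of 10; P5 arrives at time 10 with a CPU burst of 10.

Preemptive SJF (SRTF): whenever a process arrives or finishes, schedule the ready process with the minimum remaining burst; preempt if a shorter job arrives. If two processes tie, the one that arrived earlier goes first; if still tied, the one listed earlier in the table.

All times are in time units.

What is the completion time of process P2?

Schedule: | idle 0-4 | P0 4-6 | idle 6-7 | P1 7-8 | idle 8-9 | P3 9-15 | P2 15-22 | P4 22-32 | P5 32-42 |
Completion: P0=6  P1=8  P2=22  P3=15  P4=32  P5=42
Turnaround (C−A): P0=2  P1=1  P2=13  P3=6  P4=22  P5=32

22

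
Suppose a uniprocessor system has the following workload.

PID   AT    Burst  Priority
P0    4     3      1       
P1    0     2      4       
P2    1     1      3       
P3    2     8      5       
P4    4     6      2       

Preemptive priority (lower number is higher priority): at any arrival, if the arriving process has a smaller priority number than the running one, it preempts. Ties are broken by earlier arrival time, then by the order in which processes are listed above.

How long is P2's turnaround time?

1

Timeline: | P1 0-1 | P2 1-2 | P1 2-3 | P3 3-4 | P0 4-7 | P4 7-13 | P3 13-20 |
Completion: P0=7  P1=3  P2=2  P3=20  P4=13
Turnaround (C−A): P0=3  P1=3  P2=1  P3=18  P4=9
Turnaround(P2) = completion − arrival = 2 − 1 = 1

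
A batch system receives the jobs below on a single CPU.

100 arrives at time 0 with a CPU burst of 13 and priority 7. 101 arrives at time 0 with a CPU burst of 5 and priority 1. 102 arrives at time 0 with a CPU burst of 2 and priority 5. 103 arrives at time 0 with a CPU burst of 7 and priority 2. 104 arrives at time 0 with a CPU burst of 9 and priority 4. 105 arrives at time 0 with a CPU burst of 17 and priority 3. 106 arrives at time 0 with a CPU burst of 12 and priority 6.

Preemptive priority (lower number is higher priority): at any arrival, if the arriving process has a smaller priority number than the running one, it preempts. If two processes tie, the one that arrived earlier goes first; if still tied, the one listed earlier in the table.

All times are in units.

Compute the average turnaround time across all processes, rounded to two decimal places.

Schedule: | 101 0-5 | 103 5-12 | 105 12-29 | 104 29-38 | 102 38-40 | 106 40-52 | 100 52-65 |
Completion: 100=65  101=5  102=40  103=12  104=38  105=29  106=52
Turnaround times: 100=65, 101=5, 102=40, 103=12, 104=38, 105=29, 106=52
Average turnaround = (65+5+40+12+38+29+52) / 7 = 241/7 = 34.43

34.43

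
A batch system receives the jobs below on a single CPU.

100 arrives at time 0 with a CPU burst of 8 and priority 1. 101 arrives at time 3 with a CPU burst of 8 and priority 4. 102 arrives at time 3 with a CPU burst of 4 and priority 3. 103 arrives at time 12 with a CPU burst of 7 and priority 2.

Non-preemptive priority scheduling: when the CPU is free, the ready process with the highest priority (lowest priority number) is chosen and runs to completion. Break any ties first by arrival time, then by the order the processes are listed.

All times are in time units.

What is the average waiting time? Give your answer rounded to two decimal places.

Timeline: | 100 0-8 | 102 8-12 | 103 12-19 | 101 19-27 |
Completion: 100=8  101=27  102=12  103=19
Turnaround (C−A): 100=8  101=24  102=9  103=7
Waiting times: 100=0, 101=16, 102=5, 103=0
Average waiting = (0+16+5+0) / 4 = 21/4 = 5.25

5.25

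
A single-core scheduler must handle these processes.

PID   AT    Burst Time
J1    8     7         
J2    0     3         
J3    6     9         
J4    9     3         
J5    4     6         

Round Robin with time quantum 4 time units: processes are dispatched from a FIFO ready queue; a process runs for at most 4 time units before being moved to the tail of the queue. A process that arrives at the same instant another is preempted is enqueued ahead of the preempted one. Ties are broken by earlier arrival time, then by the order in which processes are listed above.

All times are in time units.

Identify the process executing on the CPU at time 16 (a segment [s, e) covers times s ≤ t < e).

J5

Gantt: | J2 0-3 | idle 3-4 | J5 4-8 | J3 8-12 | J1 12-16 | J5 16-18 | J4 18-21 | J3 21-25 | J1 25-28 | J3 28-29 |
Completion: J1=28  J2=3  J3=29  J4=21  J5=18
Turnaround (C−A): J1=20  J2=3  J3=23  J4=12  J5=14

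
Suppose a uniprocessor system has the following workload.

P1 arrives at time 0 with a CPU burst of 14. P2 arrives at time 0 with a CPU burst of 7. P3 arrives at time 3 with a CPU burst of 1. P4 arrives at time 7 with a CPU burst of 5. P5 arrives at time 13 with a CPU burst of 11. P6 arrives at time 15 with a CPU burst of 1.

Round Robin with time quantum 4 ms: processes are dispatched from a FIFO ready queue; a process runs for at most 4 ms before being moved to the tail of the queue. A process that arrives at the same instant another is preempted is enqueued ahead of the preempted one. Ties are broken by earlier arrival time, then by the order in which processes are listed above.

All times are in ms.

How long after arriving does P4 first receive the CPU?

Gantt: | P1 0-4 | P2 4-8 | P3 8-9 | P1 9-13 | P4 13-17 | P2 17-20 | P5 20-24 | P1 24-28 | P6 28-29 | P4 29-30 | P5 30-34 | P1 34-36 | P5 36-39 |
Completion: P1=36  P2=20  P3=9  P4=30  P5=39  P6=29
Turnaround (C−A): P1=36  P2=20  P3=6  P4=23  P5=26  P6=14
Response(P4) = first start − arrival = 13 − 7 = 6

6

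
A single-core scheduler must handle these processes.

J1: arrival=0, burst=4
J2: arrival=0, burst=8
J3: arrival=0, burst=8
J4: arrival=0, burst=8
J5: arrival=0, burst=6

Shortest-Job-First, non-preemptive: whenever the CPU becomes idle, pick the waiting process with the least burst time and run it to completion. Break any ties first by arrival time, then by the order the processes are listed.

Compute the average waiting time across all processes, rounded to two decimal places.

Schedule: | J1 0-4 | J5 4-10 | J2 10-18 | J3 18-26 | J4 26-34 |
Completion: J1=4  J2=18  J3=26  J4=34  J5=10
Waiting times: J1=0, J2=10, J3=18, J4=26, J5=4
Average waiting = (0+10+18+26+4) / 5 = 58/5 = 11.60

11.60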